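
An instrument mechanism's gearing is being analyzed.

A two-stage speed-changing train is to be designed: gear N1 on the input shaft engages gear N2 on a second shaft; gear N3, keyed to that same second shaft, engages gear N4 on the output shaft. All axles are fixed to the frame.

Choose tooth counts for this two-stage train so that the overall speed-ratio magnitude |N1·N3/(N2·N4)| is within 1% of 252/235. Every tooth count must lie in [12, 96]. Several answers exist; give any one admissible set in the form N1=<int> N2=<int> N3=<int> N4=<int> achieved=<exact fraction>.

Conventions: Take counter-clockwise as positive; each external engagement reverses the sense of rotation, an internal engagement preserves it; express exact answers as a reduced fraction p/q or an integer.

design class (target 252/235): fixed-axis compound train
target = 252/235 in lowest terms: an exact hit needs N1·N3 = k·252 and N2·N4 = k·235 for one integer k, every count in [12, 96]; additionally prefer no 1:1 stage (N1 ≠ N2, N3 ≠ N4)
k = 1…2: no 1:1-free in-range split of k·252 and k·235 into factor pairs; take k = 3
k = 3: N1·N3 = 756 = 12·63, N2·N4 = 705 = 15·47
achieved = 12·63/(15·47) = 252/235; |achieved − target| = 0 ≤ 63/5875 ✓

N1=12 N2=15 N3=63 N4=47 achieved=252/235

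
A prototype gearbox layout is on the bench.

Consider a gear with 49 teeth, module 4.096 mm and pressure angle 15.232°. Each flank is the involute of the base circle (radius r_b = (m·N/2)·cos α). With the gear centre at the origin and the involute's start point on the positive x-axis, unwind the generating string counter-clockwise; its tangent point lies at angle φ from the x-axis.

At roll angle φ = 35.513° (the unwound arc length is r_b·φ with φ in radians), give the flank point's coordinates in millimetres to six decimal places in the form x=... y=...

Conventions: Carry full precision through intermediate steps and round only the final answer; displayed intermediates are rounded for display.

x=113.677248 y=7.394190

recognized (one wheel, involute flank): single-mesh tooth geometry, m = 4.096, N = 49
pitch radius r_p = m·N/2 = 4.096·49/2 = 100.352000
base radius r_b = r_p·cos α = 100.352000·cos 15.232° = 96.826625
roll angle φ = 35.513° = 0.61981878 rad
x = r_b·(cos φ + φ·sin φ) = 113.677248
y = r_b·(sin φ − φ·cos φ) = 7.394190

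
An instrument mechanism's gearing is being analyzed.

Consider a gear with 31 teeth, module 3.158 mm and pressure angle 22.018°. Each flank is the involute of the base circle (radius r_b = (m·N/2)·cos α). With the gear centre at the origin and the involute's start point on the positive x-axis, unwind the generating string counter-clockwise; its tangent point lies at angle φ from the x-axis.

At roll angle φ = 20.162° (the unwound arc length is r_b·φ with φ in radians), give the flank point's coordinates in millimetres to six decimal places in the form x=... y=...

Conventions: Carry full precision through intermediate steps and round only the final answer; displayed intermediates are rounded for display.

topology: single-mesh involute geometry — m = 3.158, N = 31
pitch radius r_p = m·N/2 = 3.158·31/2 = 48.949000
base radius r_b = r_p·cos α = 48.949000·cos 22.018° = 45.378960
roll angle φ = 20.162° = 0.35189328 rad
x = r_b·(cos φ + φ·sin φ) = 48.102191
y = r_b·(sin φ − φ·cos φ) = 0.650997

x=48.102191 y=0.650997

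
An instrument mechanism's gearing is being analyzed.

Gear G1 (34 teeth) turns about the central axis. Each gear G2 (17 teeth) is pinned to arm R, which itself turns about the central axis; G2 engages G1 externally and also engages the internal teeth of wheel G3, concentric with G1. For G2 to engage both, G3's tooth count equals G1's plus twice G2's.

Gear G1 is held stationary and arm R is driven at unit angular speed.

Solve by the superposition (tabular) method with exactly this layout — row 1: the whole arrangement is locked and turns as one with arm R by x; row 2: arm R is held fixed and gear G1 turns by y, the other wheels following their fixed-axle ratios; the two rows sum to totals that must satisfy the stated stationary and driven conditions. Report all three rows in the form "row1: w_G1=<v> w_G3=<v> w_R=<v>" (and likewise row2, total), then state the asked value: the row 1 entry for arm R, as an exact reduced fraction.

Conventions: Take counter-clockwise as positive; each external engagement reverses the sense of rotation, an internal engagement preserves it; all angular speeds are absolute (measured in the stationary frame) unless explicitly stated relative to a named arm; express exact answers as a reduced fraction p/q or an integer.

row1: w_G1=1 w_G3=1 w_R=1
row2: w_G1=-1 w_G3=1/2 w_R=0
total: w_G1=0 w_G3=3/2 w_R=1
asked value: 1

class = planetary set [G3 = 34+2·17 = 68; Willis about the carrier]
row 1 (train locked, turned with arm): all members turn x
superposition row 2 [arm held]: sun y, ring −(34/68)·y, arm 0
boundary: total ω_sun = x + y = 0 and total ω_arm = x = 1  ⇒  y = -1, x = 1
row 2 ring = −(34/68)·(-1) = 1/2
totals (row 1 + row 2): sun 1 + (-1) = 0, ring 1 + 1/2 = 3/2, arm 1 + 0 = 1
asked cell (row1, arm) = 1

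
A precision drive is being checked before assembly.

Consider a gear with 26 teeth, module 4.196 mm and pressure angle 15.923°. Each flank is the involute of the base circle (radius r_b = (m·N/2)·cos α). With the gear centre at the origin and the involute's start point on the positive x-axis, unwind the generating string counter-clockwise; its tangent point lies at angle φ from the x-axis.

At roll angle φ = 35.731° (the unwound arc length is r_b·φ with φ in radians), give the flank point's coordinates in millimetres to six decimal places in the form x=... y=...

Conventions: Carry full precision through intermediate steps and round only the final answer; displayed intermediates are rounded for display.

class = single-mesh tooth geometry [base-circle involute, m = 4.196, 26T]
pitch radius r_p = m·N/2 = 4.196·26/2 = 54.548000
base radius r_b = r_p·cos α = 54.548000·cos 15.923° = 52.455062
roll angle φ = 35.731° = 0.62362360 rad
x = r_b·(cos φ + φ·sin φ) = 61.684619
y = r_b·(sin φ − φ·cos φ) = 4.078015

x=61.684619 y=4.078015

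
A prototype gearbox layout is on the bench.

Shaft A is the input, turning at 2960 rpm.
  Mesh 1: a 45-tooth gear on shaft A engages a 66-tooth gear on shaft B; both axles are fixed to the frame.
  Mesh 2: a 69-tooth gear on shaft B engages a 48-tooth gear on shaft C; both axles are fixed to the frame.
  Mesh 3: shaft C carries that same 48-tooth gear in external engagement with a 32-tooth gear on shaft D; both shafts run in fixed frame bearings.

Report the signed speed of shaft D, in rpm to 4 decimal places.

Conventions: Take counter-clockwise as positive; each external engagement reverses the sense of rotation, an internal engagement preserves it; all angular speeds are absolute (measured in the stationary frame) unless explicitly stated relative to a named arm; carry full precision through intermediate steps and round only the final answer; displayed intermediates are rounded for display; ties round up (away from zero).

-4351.7045 rpm

recognized (4 fixed axles, 3 meshes): fixed-axis compound train
mesh 1 [45T→66T]: ω = 2960.0000×45/66 = 2018.1818 rpm, sense flips to −
mesh 2 [69T→48T]: ω = 2018.1818×69/48 = 2901.1364 rpm, sense flips to +
mesh 3 [48T→32T]: ω = 2901.1364×48/32 = 4351.7045 rpm, sense flips to −
signed output speed = -4351.7045 rpm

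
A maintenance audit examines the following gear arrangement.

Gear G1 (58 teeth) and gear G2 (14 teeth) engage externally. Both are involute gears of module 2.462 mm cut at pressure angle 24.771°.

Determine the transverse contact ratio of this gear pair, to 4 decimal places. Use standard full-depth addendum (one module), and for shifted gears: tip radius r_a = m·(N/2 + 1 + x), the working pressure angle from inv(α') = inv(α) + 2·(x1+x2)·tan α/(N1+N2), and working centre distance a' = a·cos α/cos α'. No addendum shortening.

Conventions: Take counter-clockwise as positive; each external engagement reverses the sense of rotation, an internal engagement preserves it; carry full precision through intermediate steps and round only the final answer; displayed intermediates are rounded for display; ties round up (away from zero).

1.4547

topology: single-mesh involute geometry — m = 2.462, 58T/14T pair
base radii: r_b1 = 64.828646, r_b2 = 15.648294
tip radii: r_a1 = 73.860000, r_a2 = 19.696000
no profile shift: α' = α, a' = a
action lengths: √(r_a1²−r_b1²) = 35.391330, √(r_a2²−r_b2²) = 11.960908
base pitch p_b = π·m·cos α = 7.022938
CR = (35.391330 + 11.960908 − 88.632000·sin 24.77100°)/7.022938 = 1.454675
contact ratio ≈ 1.4547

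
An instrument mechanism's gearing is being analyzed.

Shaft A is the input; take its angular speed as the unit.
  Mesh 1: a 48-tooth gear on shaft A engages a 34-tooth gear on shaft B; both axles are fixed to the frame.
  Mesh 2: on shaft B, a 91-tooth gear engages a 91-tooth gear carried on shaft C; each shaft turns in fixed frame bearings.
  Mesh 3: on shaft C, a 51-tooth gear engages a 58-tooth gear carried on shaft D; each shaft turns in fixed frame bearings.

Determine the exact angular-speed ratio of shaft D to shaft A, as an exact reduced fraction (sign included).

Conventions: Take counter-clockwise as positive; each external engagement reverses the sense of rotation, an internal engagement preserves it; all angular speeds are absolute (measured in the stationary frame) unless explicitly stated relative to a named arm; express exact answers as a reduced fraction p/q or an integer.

-36/29

class = fixed-axis compound train [3 meshes; 3 ratios multiply, 3 sense flips]
mesh 1 [48T→34T]: running ratio 24/17, sense −
mesh 2 [91T→91T]: running ratio 24/17, sense +
mesh 3 [51T→58T]: running ratio 36/29, sense −
ω_out/ω_in = -36/29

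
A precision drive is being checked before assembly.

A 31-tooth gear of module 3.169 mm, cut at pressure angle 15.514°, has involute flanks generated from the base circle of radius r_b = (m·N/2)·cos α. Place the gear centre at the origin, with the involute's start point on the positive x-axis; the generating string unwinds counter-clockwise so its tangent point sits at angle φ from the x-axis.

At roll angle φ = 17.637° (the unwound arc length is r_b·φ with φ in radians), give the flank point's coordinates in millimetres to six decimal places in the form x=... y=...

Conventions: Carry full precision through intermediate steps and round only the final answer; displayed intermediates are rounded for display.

x=49.519377 y=0.455826

class = single-mesh tooth geometry [base-circle involute, m = 3.169, 31T]
pitch radius r_p = m·N/2 = 3.169·31/2 = 49.119500
base radius r_b = r_p·cos α = 49.119500·cos 15.514° = 47.329837
roll angle φ = 17.637° = 0.30782372 rad
x = r_b·(cos φ + φ·sin φ) = 49.519377
y = r_b·(sin φ − φ·cos φ) = 0.455826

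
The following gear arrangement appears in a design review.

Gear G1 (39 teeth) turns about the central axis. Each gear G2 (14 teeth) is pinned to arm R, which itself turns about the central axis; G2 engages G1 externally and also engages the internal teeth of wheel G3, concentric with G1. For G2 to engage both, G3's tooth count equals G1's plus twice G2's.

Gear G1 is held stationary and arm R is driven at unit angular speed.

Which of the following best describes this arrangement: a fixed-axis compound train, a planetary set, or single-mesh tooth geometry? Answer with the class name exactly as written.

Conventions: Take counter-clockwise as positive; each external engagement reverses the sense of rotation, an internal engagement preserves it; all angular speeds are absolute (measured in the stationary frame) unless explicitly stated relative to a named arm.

planetary set

topology: planetary set — G1 39T / G2 14T / G3 67T, arm = carrier (Willis)
classification: planetary set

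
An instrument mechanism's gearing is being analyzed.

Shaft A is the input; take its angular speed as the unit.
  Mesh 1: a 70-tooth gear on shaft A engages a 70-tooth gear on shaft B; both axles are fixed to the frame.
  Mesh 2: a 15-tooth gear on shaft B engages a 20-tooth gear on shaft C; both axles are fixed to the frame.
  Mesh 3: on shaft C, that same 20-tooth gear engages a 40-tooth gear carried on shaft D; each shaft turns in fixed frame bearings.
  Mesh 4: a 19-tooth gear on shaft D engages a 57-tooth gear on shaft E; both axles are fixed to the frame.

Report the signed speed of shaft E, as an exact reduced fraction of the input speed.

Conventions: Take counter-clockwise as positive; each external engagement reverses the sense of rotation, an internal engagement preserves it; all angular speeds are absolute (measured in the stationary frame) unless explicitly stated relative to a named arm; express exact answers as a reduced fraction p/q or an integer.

4-mesh fixed-axis compound train (all bearings frame-fixed)
mesh 1 [70T→70T]: |ω|/ω_in = 1×70/70 = 1, sense flips to −
mesh 2 [15T→20T]: |ω|/ω_in = 1×15/20 = 3/4, sense flips to +
mesh 3 [20T→40T]: |ω|/ω_in = (3/4)×20/40 = 3/8, sense flips to −
mesh 4 [19T→57T]: |ω|/ω_in = (3/8)×19/57 = 1/8, sense flips to +
signed output speed (× input speed) = 1/8

1/8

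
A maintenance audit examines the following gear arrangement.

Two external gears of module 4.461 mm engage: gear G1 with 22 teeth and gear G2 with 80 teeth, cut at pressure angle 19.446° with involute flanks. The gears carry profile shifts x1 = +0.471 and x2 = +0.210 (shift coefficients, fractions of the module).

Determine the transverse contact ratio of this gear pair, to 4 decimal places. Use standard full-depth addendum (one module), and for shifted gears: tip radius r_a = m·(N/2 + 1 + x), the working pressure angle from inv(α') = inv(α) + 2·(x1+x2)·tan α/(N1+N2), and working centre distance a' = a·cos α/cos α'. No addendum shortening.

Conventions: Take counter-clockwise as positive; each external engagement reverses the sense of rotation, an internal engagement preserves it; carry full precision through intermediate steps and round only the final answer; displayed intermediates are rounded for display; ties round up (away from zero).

topology: single-mesh involute geometry — m = 4.461, 22T/80T pair
base radii: r_b1 = 46.271778, r_b2 = 168.261011
tip radii: r_a1 = 55.633131, r_a2 = 183.837810
inv(α') = inv(19.446°) + 2·(+0.471+0.210)·tan α/(22+80) = 0.01837590  ⇒  α' = 21.39278°
a' = a·cos α / cos α' = 227.5110·cos 19.446°/cos 21.39278° = 230.407447
action lengths: √(r_a1²−r_b1²) = 30.886369, √(r_a2²−r_b2²) = 74.057900
base pitch p_b = π·m·cos α = 13.215189
CR = (30.886369 + 74.057900 − 230.407447·sin 21.39278°)/13.215189 = 1.581588
contact ratio ≈ 1.5816

1.5816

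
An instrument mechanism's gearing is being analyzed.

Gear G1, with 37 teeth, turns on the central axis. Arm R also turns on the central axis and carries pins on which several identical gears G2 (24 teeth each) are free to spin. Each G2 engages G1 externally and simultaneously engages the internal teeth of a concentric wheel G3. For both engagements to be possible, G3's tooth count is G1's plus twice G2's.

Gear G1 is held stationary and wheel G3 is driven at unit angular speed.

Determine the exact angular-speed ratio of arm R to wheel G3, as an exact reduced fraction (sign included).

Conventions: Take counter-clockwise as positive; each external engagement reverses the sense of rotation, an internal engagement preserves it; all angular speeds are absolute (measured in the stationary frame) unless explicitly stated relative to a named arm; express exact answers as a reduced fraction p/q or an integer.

85/122

recognized (axles ride arm R): planetary set, 37/24/85 teeth
ring teeth: 37 + 2·24 = 85
37(ω_sun−ω_arm) = −85(ω_ring−ω_arm),  ω_sun = 0, ω_ring = 1
37(0−ω_arm) = −85(1−ω_arm)  ⇒  122·ω_arm = 85  ⇒  ω_arm = 85/122
ω_out/ω_in = 85/122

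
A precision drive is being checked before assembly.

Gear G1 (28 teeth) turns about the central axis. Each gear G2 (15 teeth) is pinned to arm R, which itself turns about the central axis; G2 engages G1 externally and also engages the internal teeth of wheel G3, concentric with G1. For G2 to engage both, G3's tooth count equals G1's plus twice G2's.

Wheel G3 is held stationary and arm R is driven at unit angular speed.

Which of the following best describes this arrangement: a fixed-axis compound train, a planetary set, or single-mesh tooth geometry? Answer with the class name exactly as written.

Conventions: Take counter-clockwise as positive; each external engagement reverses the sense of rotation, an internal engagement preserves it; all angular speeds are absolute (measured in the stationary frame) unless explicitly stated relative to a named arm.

planetary set

planetary set (28T centre, 15T on arm, 58T internal) — Willis relation
classification: planetary set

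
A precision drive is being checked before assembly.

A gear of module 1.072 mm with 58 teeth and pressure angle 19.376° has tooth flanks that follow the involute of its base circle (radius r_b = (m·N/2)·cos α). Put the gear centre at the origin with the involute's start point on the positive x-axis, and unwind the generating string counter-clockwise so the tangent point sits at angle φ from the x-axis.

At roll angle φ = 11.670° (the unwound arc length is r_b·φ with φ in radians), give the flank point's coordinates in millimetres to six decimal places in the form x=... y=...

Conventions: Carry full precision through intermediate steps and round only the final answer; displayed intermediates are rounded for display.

x=29.929262 y=0.082261

topology: single-mesh involute geometry — m = 1.072, N = 58
pitch radius r_p = m·N/2 = 1.072·58/2 = 31.088000
base radius r_b = r_p·cos α = 31.088000·cos 19.376° = 29.327229
roll angle φ = 11.670° = 0.20367992 rad
x = r_b·(cos φ + φ·sin φ) = 29.929262
y = r_b·(sin φ − φ·cos φ) = 0.082261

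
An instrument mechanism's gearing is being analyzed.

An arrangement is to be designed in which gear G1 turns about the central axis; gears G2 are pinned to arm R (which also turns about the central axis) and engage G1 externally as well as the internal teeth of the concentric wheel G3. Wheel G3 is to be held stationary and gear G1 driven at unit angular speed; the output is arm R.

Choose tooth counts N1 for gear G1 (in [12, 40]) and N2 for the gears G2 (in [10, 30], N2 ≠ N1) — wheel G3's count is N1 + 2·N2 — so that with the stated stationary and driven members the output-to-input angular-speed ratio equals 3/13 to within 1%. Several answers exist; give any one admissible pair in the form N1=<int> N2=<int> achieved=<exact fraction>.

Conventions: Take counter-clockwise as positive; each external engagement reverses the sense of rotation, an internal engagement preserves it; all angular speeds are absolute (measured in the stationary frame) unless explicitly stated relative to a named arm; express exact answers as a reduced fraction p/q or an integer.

N1=12 N2=14 achieved=3/13

topology: planetary set — design target 3/13, arm = carrier (Willis)
Willis with ω_ring = 0: ω_arm/ω_sun = N1/(N1+N3); set equal to 3/13  ⇒  N3/N1 = 1/(3/13) − 1 = 10/3
N3 = N1 + 2·N2  ⇒  N2/N1 = (N3/N1 − 1)/2 = (10/3 − 1)/2 = 7/6
smallest multiple with N1 ≥ 12 and N2 ≥ 10: k = 2  ⇒  N1 = 2·6 = 12, N2 = 2·7 = 14 (N1 ≤ 40, N2 ≤ 30, N2 ≠ N1 ✓), N3 = 12 + 2·14 = 40
check: N1/(N1+N3) with N1 = 12, N3 = 40 gives 3/13; |achieved − target| = 0 ≤ 3/1300 ✓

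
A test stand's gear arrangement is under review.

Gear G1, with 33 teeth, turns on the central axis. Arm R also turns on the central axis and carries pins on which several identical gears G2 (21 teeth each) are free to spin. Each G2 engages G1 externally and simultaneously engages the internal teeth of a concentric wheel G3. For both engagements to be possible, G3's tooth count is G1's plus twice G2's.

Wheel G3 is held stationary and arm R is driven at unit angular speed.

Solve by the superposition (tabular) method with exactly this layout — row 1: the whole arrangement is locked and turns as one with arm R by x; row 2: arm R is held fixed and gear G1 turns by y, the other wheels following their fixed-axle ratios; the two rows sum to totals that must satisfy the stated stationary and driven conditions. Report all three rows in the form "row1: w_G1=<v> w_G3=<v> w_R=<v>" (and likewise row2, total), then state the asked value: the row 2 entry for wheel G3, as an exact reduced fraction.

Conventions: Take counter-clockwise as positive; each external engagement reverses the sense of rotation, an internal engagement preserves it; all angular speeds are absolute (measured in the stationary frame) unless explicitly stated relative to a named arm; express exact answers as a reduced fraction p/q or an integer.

row1: w_G1=1 w_G3=1 w_R=1
row2: w_G1=25/11 w_G3=-1 w_R=0
total: w_G1=36/11 w_G3=0 w_R=1
asked value: -1

class = planetary set [G3 = 33+2·21 = 75; Willis about the carrier]
row 1 (train locked, turned with arm): all members turn x
row 2 — arm fixed, fixed-axis ratios: sun y, ring −(33/75)·y, arm 0
boundary: total ω_ring = x − (33/75)·y = 0 and total ω_arm = x = 1  ⇒  y = 25/11, x = 1
row 2 ring = −(33/75)·25/11 = -1
totals (row 1 + row 2): sun 1 + 25/11 = 36/11, ring 1 + (-1) = 0, arm 1 + 0 = 1
asked cell (row2, ring) = -1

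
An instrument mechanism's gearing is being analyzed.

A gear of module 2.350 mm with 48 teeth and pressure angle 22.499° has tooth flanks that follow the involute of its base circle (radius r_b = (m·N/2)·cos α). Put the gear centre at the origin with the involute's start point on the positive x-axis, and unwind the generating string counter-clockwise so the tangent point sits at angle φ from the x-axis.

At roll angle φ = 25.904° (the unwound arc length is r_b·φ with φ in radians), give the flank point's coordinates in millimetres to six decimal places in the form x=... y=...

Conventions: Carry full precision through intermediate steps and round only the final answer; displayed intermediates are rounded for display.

recognized (one wheel, involute flank): single-mesh tooth geometry, m = 2.350, N = 48
pitch radius r_p = m·N/2 = 2.350·48/2 = 56.400000
base radius r_b = r_p·cos α = 56.400000·cos 22.499° = 52.107182
roll angle φ = 25.904° = 0.45211009 rad
x = r_b·(cos φ + φ·sin φ) = 57.163568
y = r_b·(sin φ − φ·cos φ) = 1.572555

x=57.163568 y=1.572555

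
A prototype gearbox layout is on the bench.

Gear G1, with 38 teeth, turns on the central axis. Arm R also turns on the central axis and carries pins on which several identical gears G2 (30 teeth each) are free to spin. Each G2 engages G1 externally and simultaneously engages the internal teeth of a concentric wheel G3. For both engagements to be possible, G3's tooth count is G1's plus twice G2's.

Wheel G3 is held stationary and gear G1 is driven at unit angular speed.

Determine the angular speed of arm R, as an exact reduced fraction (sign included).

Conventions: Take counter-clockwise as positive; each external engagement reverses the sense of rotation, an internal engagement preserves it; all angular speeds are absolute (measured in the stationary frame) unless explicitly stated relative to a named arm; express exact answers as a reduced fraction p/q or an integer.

19/68

class = planetary set [G3 = 38+2·30 = 98; Willis about the carrier]
ring teeth: 38 + 2·30 = 98
38(ω_sun−ω_arm) = −98(ω_ring−ω_arm),  ω_ring = 0, ω_sun = 1
38(1−ω_arm) = −98(0−ω_arm)  ⇒  136·ω_arm = 38  ⇒  ω_arm = 19/68
exact speed ratio = 19/68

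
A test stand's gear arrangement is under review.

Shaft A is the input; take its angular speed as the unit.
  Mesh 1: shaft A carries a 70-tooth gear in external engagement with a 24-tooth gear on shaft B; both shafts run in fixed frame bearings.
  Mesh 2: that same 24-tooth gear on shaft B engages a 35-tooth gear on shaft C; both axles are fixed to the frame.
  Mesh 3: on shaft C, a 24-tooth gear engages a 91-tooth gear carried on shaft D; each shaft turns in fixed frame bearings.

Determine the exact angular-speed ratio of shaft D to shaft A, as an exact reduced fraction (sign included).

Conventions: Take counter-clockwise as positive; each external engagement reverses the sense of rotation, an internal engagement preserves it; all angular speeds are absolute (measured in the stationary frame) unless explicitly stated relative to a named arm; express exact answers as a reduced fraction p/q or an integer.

class = fixed-axis compound train [3 meshes; 3 ratios multiply, 3 sense flips]
mesh 1 [70T→24T]: running ratio 35/12, sense −
mesh 2 [24T→35T]: running ratio 2, sense +
mesh 3 [24T→91T]: running ratio 48/91, sense −
ω_out/ω_in = -48/91

-48/91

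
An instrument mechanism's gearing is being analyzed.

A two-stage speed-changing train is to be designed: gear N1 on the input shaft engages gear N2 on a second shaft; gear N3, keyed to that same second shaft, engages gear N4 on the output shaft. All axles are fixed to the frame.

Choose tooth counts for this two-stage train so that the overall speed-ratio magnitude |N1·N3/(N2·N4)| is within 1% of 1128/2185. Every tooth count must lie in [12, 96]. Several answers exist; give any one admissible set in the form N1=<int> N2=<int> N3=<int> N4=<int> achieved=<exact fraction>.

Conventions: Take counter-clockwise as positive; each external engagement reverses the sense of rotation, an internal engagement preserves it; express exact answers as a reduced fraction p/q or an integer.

topology: fixed-axis compound train — 2 stages, target 1128/2185
target = 1128/2185 in lowest terms: an exact hit needs N1·N3 = k·1128 and N2·N4 = k·2185 for one integer k, every count in [12, 96]; additionally prefer no 1:1 stage (N1 ≠ N2, N3 ≠ N4)
k = 1: N1·N3 = 1128 = 12·94, N2·N4 = 2185 = 23·95
achieved = 12·94/(23·95) = 1128/2185; |achieved − target| = 0 ≤ 282/54625 ✓

N1=12 N2=23 N3=94 N4=95 achieved=1128/2185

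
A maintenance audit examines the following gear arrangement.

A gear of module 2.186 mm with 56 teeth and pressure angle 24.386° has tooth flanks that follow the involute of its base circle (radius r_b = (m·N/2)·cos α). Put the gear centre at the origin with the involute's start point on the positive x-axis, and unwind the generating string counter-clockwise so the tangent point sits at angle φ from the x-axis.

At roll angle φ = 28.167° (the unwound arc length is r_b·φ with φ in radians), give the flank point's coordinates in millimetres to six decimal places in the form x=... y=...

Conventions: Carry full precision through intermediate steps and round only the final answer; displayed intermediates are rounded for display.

x=62.082153 y=2.154885

class = single-mesh tooth geometry [base-circle involute, m = 2.186, 56T]
pitch radius r_p = m·N/2 = 2.186·56/2 = 61.208000
base radius r_b = r_p·cos α = 61.208000·cos 24.386° = 55.747302
roll angle φ = 28.167° = 0.49160689 rad
x = r_b·(cos φ + φ·sin φ) = 62.082153
y = r_b·(sin φ − φ·cos φ) = 2.154885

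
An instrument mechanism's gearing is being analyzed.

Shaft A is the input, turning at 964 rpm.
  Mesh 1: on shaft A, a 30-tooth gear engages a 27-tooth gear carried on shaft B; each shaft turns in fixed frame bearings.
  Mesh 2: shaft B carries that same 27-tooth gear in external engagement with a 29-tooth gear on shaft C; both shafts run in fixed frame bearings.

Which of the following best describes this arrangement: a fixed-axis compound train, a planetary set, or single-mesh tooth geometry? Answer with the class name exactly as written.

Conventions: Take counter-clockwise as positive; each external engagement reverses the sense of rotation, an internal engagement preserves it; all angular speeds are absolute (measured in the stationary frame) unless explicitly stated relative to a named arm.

recognized (3 fixed axles, 2 meshes): fixed-axis compound train
classification: fixed-axis compound train

fixed-axis compound train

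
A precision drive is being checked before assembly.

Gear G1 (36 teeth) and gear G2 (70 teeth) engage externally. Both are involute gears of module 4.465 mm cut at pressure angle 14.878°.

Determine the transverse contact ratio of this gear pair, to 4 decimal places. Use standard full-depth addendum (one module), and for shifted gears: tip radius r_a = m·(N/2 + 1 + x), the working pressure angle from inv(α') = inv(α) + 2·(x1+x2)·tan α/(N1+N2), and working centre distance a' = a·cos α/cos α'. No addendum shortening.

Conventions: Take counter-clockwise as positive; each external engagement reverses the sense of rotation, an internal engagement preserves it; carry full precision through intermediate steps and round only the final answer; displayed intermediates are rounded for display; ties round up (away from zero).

recognized (one external pair, fixed centres): single-mesh tooth geometry, m = 4.465, N1 = 36, N2 = 70
base radii: r_b1 = 77.675575, r_b2 = 151.035840
tip radii: r_a1 = 84.835000, r_a2 = 160.740000
no profile shift: α' = α, a' = a
action lengths: √(r_a1²−r_b1²) = 34.109856, √(r_a2²−r_b2²) = 55.004751
base pitch p_b = π·m·cos α = 13.556945
CR = (34.109856 + 55.004751 − 236.645000·sin 14.87800°)/13.556945 = 2.091417
contact ratio ≈ 2.0914

2.0914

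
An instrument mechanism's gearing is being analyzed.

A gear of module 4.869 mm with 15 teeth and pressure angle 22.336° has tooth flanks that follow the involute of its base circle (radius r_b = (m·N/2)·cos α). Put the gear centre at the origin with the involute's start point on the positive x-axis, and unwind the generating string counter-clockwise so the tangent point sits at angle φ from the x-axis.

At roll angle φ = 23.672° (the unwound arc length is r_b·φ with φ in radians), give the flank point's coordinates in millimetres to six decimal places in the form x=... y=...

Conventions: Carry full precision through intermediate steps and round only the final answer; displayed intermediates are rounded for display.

x=36.538633 y=0.780573

class = single-mesh tooth geometry [base-circle involute, m = 4.869, 15T]
pitch radius r_p = m·N/2 = 4.869·15/2 = 36.517500
base radius r_b = r_p·cos α = 36.517500·cos 22.336° = 33.777633
roll angle φ = 23.672° = 0.41315434 rad
x = r_b·(cos φ + φ·sin φ) = 36.538633
y = r_b·(sin φ − φ·cos φ) = 0.780573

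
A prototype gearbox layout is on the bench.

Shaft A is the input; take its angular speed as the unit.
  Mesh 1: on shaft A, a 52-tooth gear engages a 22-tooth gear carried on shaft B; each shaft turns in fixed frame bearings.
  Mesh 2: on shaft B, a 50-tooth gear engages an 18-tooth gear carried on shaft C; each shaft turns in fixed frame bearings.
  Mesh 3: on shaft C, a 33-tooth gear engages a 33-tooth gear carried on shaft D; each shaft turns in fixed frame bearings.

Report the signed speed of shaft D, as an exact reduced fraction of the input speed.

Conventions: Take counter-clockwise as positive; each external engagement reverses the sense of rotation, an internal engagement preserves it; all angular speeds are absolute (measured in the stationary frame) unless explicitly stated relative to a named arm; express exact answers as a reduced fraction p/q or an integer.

-650/99

3-mesh fixed-axis compound train (all bearings frame-fixed)
mesh 1 [52T→22T]: |ω|/ω_in = 1×52/22 = 26/11, sense flips to −
mesh 2 [50T→18T]: |ω|/ω_in = (26/11)×50/18 = 650/99, sense flips to +
mesh 3 [33T→33T]: |ω|/ω_in = (650/99)×33/33 = 650/99, sense flips to −
signed output speed (× input speed) = -650/99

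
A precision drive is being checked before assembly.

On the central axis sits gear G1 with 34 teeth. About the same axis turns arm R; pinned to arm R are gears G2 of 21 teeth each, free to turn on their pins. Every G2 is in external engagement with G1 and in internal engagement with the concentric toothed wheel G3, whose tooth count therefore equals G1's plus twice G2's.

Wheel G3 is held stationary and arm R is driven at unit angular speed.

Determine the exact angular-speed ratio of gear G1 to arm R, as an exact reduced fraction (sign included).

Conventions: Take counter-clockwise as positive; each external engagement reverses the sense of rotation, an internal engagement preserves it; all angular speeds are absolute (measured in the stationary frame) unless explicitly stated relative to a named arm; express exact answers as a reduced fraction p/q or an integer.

55/17

class = planetary set [G3 = 34+2·21 = 76; Willis about the carrier]
ring teeth: 34 + 2·21 = 76
34(ω_sun−ω_arm) = −76(ω_ring−ω_arm),  ω_ring = 0, ω_arm = 1
ω_sun = 1 − (76/34)(0−1) = 55/17
ω_out/ω_in = 55/17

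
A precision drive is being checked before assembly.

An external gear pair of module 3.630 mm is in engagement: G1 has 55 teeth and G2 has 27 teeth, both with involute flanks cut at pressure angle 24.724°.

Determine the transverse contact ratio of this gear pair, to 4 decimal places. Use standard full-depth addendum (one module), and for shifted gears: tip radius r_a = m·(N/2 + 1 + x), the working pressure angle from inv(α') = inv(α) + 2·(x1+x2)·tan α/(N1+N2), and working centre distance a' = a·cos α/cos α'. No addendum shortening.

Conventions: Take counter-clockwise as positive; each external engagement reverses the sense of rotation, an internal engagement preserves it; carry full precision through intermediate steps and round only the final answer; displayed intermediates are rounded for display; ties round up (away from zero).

class = single-mesh tooth geometry [involute pair 55T × 27T, m = 3.630]
base radii: r_b1 = 90.674348, r_b2 = 44.512862
tip radii: r_a1 = 103.455000, r_a2 = 52.635000
no profile shift: α' = α, a' = a
action lengths: √(r_a1²−r_b1²) = 49.810638, √(r_a2²−r_b2²) = 28.090005
base pitch p_b = π·m·cos α = 10.358613
CR = (49.810638 + 28.090005 − 148.830000·sin 24.72400°)/10.358613 = 1.511095
contact ratio ≈ 1.5111

1.5111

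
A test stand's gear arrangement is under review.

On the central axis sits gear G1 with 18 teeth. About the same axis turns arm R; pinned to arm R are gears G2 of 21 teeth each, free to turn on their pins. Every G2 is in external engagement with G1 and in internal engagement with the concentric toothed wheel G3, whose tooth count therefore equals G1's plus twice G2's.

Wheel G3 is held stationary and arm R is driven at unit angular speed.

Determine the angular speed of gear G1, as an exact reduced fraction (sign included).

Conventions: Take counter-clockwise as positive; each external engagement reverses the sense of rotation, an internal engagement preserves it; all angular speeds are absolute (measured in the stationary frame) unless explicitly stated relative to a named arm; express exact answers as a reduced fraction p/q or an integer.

class = planetary set [G3 = 18+2·21 = 60; Willis about the carrier]
ring teeth: 18 + 2·21 = 60
18(ω_sun−ω_arm) = −60(ω_ring−ω_arm),  ω_ring = 0, ω_arm = 1
ω_sun = 1 − (60/18)(0−1) = 13/3
exact speed ratio = 13/3

13/3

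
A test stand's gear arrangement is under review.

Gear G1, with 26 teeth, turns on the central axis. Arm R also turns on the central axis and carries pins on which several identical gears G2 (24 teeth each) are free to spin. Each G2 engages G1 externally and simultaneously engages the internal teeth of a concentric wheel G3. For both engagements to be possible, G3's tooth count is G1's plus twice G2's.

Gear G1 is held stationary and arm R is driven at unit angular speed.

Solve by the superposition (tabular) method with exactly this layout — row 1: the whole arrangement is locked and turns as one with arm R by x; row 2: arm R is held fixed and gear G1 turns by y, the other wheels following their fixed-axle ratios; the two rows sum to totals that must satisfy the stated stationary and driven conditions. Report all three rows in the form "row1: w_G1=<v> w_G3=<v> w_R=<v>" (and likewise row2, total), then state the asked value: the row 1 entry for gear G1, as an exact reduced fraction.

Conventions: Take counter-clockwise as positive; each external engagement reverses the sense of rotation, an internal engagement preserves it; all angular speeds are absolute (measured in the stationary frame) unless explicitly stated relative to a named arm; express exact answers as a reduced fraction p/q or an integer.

topology: planetary set — G1 26T / G2 24T / G3 74T, arm = carrier (Willis)
row 1 — lock + rotate with arm: ω_sun = ω_ring = ω_arm = x
row 2 (arm held, sun turns y): ω_ring = −(26/74)·y, ω_arm = 0
boundary: total ω_sun = x + y = 0 and total ω_arm = x = 1  ⇒  y = -1, x = 1
row 2 ring = −(26/74)·(-1) = 13/37
totals (row 1 + row 2): sun 1 + (-1) = 0, ring 1 + 13/37 = 50/37, arm 1 + 0 = 1
asked cell (row1, sun) = 1

row1: w_G1=1 w_G3=1 w_R=1
row2: w_G1=-1 w_G3=13/37 w_R=0
total: w_G1=0 w_G3=50/37 w_R=1
asked value: 1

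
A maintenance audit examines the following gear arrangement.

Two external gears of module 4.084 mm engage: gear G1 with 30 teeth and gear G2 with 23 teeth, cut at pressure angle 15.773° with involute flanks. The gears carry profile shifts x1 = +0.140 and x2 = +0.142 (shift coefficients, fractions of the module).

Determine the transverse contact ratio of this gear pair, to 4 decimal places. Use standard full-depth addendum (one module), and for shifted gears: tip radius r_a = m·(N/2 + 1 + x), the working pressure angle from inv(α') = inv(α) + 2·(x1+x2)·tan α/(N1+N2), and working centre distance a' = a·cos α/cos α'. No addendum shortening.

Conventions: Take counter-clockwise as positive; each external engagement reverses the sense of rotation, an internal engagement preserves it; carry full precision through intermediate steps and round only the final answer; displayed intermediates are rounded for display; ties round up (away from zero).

1.7209

topology: single-mesh involute geometry — m = 4.084, 30T/23T pair
base radii: r_b1 = 58.953328, r_b2 = 45.197551
tip radii: r_a1 = 65.915760, r_a2 = 51.629928
inv(α') = inv(15.773°) + 2·(+0.140+0.142)·tan α/(30+23) = 0.01017762  ⇒  α' = 17.67757°
a' = a·cos α / cos α' = 108.2260·cos 15.773°/cos 17.67757° = 109.312574
action lengths: √(r_a1²−r_b1²) = 29.485463, √(r_a2²−r_b2²) = 24.956578
base pitch p_b = π·m·cos α = 12.347156
CR = (29.485463 + 24.956578 − 109.312574·sin 17.67757°)/12.347156 = 1.720896
contact ratio ≈ 1.7209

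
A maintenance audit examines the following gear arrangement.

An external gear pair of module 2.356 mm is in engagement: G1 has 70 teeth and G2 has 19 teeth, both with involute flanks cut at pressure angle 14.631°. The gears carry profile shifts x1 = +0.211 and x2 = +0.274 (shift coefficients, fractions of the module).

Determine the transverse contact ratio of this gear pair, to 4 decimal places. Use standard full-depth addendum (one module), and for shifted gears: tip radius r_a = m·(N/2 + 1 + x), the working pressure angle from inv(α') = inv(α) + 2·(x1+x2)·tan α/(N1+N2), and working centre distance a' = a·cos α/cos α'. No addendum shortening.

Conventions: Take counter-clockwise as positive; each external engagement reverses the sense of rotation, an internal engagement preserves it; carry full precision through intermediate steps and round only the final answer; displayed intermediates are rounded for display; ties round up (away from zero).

single-mesh involute tooth geometry (70T engaging 19T at module 2.356)
base radii: r_b1 = 79.786040, r_b2 = 21.656211
tip radii: r_a1 = 85.313116, r_a2 = 25.383544
inv(α') = inv(14.631°) + 2·(+0.211+0.274)·tan α/(70+19) = 0.00854445  ⇒  α' = 16.70004°
a' = a·cos α / cos α' = 104.8420·cos 14.631°/cos 16.70004° = 105.909260
action lengths: √(r_a1²−r_b1²) = 30.207872, √(r_a2²−r_b2²) = 13.241330
base pitch p_b = π·m·cos α = 7.161578
CR = (30.207872 + 13.241330 − 105.909260·sin 16.70004°)/7.161578 = 1.817336
contact ratio ≈ 1.8173

1.8173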